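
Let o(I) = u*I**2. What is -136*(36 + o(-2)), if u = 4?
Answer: -7072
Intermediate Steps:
o(I) = 4*I**2
-136*(36 + o(-2)) = -136*(36 + 4*(-2)**2) = -136*(36 + 4*4) = -136*(36 + 16) = -136*52 = -7072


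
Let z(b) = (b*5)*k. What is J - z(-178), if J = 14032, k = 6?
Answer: 19372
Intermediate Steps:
z(b) = 30*b (z(b) = (b*5)*6 = (5*b)*6 = 30*b)
J - z(-178) = 14032 - 30*(-178) = 14032 - 1*(-5340) = 14032 + 5340 = 19372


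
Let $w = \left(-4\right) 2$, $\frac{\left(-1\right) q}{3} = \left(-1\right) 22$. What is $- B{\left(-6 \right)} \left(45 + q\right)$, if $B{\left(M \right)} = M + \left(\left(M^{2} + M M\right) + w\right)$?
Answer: $-6438$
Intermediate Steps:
$q = 66$ ($q = - 3 \left(\left(-1\right) 22\right) = \left(-3\right) \left(-22\right) = 66$)
$w = -8$
$B{\left(M \right)} = -8 + M + 2 M^{2}$ ($B{\left(M \right)} = M - \left(8 - M^{2} - M M\right) = M + \left(\left(M^{2} + M^{2}\right) - 8\right) = M + \left(2 M^{2} - 8\right) = M + \left(-8 + 2 M^{2}\right) = -8 + M + 2 M^{2}$)
$- B{\left(-6 \right)} \left(45 + q\right) = - \left(-8 - 6 + 2 \left(-6\right)^{2}\right) \left(45 + 66\right) = - \left(-8 - 6 + 2 \cdot 36\right) 111 = - \left(-8 - 6 + 72\right) 111 = - 58 \cdot 111 = \left(-1\right) 6438 = -6438$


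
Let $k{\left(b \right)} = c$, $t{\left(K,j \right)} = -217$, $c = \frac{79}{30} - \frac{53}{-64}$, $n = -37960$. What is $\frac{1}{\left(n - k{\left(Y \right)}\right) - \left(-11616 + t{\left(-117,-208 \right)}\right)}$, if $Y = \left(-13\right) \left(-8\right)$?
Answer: $- \frac{960}{25085243} \approx -3.8269 \cdot 10^{-5}$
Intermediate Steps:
$c = \frac{3323}{960}$ ($c = 79 \cdot \frac{1}{30} - - \frac{53}{64} = \frac{79}{30} + \frac{53}{64} = \frac{3323}{960} \approx 3.4615$)
$Y = 104$
$k{\left(b \right)} = \frac{3323}{960}$
$\frac{1}{\left(n - k{\left(Y \right)}\right) - \left(-11616 + t{\left(-117,-208 \right)}\right)} = \frac{1}{\left(-37960 - \frac{3323}{960}\right) + \left(11616 - -217\right)} = \frac{1}{\left(-37960 - \frac{3323}{960}\right) + \left(11616 + 217\right)} = \frac{1}{- \frac{36444923}{960} + 11833} = \frac{1}{- \frac{25085243}{960}} = - \frac{960}{25085243}$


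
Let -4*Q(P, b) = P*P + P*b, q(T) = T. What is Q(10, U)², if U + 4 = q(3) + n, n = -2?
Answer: 1225/4 ≈ 306.25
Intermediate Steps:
U = -3 (U = -4 + (3 - 2) = -4 + 1 = -3)
Q(P, b) = -P²/4 - P*b/4 (Q(P, b) = -(P*P + P*b)/4 = -(P² + P*b)/4 = -P²/4 - P*b/4)
Q(10, U)² = (-¼*10*(10 - 3))² = (-¼*10*7)² = (-35/2)² = 1225/4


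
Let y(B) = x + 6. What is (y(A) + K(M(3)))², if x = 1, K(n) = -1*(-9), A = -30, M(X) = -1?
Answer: 256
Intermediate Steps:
K(n) = 9
y(B) = 7 (y(B) = 1 + 6 = 7)
(y(A) + K(M(3)))² = (7 + 9)² = 16² = 256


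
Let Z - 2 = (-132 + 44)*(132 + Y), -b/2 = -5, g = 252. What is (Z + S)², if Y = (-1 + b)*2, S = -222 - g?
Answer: 186923584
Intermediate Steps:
b = 10 (b = -2*(-5) = 10)
S = -474 (S = -222 - 1*252 = -222 - 252 = -474)
Y = 18 (Y = (-1 + 10)*2 = 9*2 = 18)
Z = -13198 (Z = 2 + (-132 + 44)*(132 + 18) = 2 - 88*150 = 2 - 13200 = -13198)
(Z + S)² = (-13198 - 474)² = (-13672)² = 186923584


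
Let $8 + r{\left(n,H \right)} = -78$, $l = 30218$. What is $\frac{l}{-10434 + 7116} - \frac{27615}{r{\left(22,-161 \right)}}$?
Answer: $\frac{44513911}{142674} \approx 312.0$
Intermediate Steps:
$r{\left(n,H \right)} = -86$ ($r{\left(n,H \right)} = -8 - 78 = -86$)
$\frac{l}{-10434 + 7116} - \frac{27615}{r{\left(22,-161 \right)}} = \frac{30218}{-10434 + 7116} - \frac{27615}{-86} = \frac{30218}{-3318} - - \frac{27615}{86} = 30218 \left(- \frac{1}{3318}\right) + \frac{27615}{86} = - \frac{15109}{1659} + \frac{27615}{86} = \frac{44513911}{142674}$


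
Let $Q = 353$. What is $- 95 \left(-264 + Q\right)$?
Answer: $-8455$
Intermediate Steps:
$- 95 \left(-264 + Q\right) = - 95 \left(-264 + 353\right) = \left(-95\right) 89 = -8455$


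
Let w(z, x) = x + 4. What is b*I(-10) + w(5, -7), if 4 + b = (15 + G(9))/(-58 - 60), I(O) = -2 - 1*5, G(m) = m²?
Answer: 1811/59 ≈ 30.695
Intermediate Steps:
w(z, x) = 4 + x
I(O) = -7 (I(O) = -2 - 5 = -7)
b = -284/59 (b = -4 + (15 + 9²)/(-58 - 60) = -4 + (15 + 81)/(-118) = -4 + 96*(-1/118) = -4 - 48/59 = -284/59 ≈ -4.8136)
b*I(-10) + w(5, -7) = -284/59*(-7) + (4 - 7) = 1988/59 - 3 = 1811/59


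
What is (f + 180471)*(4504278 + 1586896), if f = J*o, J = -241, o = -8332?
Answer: 13330430749042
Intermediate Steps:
f = 2008012 (f = -241*(-8332) = 2008012)
(f + 180471)*(4504278 + 1586896) = (2008012 + 180471)*(4504278 + 1586896) = 2188483*6091174 = 13330430749042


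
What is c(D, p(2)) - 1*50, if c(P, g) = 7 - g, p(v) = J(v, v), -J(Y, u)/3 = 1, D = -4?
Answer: -40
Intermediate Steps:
J(Y, u) = -3 (J(Y, u) = -3*1 = -3)
p(v) = -3
c(D, p(2)) - 1*50 = (7 - 1*(-3)) - 1*50 = (7 + 3) - 50 = 10 - 50 = -40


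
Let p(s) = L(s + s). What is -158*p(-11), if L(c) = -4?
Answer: 632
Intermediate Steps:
p(s) = -4
-158*p(-11) = -158*(-4) = 632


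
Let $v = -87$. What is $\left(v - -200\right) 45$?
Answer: $5085$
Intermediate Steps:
$\left(v - -200\right) 45 = \left(-87 - -200\right) 45 = \left(-87 + 200\right) 45 = 113 \cdot 45 = 5085$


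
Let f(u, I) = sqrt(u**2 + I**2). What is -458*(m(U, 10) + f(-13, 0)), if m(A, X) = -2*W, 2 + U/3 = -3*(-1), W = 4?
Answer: -2290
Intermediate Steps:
f(u, I) = sqrt(I**2 + u**2)
U = 3 (U = -6 + 3*(-3*(-1)) = -6 + 3*3 = -6 + 9 = 3)
m(A, X) = -8 (m(A, X) = -2*4 = -8)
-458*(m(U, 10) + f(-13, 0)) = -458*(-8 + sqrt(0**2 + (-13)**2)) = -458*(-8 + sqrt(0 + 169)) = -458*(-8 + sqrt(169)) = -458*(-8 + 13) = -458*5 = -2290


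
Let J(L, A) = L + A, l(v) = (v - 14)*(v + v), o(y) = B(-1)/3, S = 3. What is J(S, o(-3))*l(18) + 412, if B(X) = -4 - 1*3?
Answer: 508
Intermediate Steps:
B(X) = -7 (B(X) = -4 - 3 = -7)
o(y) = -7/3
l(v) = 2*v*(-14 + v) (l(v) = (-14 + v)*(2*v) = 2*v*(-14 + v))
J(L, A) = A + L
J(S, o(-3))*l(18) + 412 = (-7/3 + 3)*(2*18*(-14 + 18)) + 412 = 2*(2*18*4)/3 + 412 = (2/3)*144 + 412 = 96 + 412 = 508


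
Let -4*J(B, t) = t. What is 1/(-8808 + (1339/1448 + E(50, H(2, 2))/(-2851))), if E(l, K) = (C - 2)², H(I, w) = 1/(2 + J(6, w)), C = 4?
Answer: -4128248/36357796687 ≈ -0.00011355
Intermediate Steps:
J(B, t) = -t/4
H(I, w) = 1/(2 - w/4)
E(l, K) = 4 (E(l, K) = (4 - 2)² = 2² = 4)
1/(-8808 + (1339/1448 + E(50, H(2, 2))/(-2851))) = 1/(-8808 + (1339/1448 + 4/(-2851))) = 1/(-8808 + (1339*(1/1448) + 4*(-1/2851))) = 1/(-8808 + (1339/1448 - 4/2851)) = 1/(-8808 + 3811697/4128248) = 1/(-36357796687/4128248) = -4128248/36357796687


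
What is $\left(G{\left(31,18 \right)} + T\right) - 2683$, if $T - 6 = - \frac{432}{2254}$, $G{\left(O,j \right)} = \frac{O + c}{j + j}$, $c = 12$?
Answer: $- \frac{108570559}{40572} \approx -2676.0$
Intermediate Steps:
$G{\left(O,j \right)} = \frac{12 + O}{2 j}$ ($G{\left(O,j \right)} = \frac{O + 12}{j + j} = \frac{12 + O}{2 j}$)
$T = \frac{6546}{1127}$ ($T = 6 - \frac{432}{2254} = 6 - \frac{216}{1127} = \frac{6546}{1127} \approx 5.8083$)
$\left(G{\left(31,18 \right)} + T\right) - 2683 = \left(\frac{12 + 31}{2 \cdot 18} + \frac{6546}{1127}\right) - 2683 = \left(\frac{1}{2} \cdot \frac{1}{18} \cdot 43 + \frac{6546}{1127}\right) - 2683 = \left(\frac{43}{36} + \frac{6546}{1127}\right) - 2683 = \frac{284117}{40572} - 2683 = - \frac{108570559}{40572}$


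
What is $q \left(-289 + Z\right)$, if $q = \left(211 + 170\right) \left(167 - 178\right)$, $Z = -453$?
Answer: $3109722$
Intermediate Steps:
$q = -4191$ ($q = 381 \left(-11\right) = -4191$)
$q \left(-289 + Z\right) = - 4191 \left(-289 - 453\right) = \left(-4191\right) \left(-742\right) = 3109722$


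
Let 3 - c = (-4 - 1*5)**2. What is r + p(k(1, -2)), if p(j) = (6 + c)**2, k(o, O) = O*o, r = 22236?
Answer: 27420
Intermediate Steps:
c = -78 (c = 3 - (-4 - 1*5)**2 = 3 - (-4 - 5)**2 = 3 - 1*(-9)**2 = 3 - 1*81 = 3 - 81 = -78)
p(j) = 5184 (p(j) = (6 - 78)**2 = (-72)**2 = 5184)
r + p(k(1, -2)) = 22236 + 5184 = 27420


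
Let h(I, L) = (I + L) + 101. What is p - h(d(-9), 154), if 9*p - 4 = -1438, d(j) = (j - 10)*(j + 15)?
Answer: -901/3 ≈ -300.33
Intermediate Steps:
d(j) = (-10 + j)*(15 + j)
h(I, L) = 101 + I + L
p = -478/3 (p = 4/9 + (1/9)*(-1438) = 4/9 - 1438/9 = -478/3 ≈ -159.33)
p - h(d(-9), 154) = -478/3 - (101 + (-150 + (-9)**2 + 5*(-9)) + 154) = -478/3 - (101 + (-150 + 81 - 45) + 154) = -478/3 - (101 - 114 + 154) = -478/3 - 1*141 = -478/3 - 141 = -901/3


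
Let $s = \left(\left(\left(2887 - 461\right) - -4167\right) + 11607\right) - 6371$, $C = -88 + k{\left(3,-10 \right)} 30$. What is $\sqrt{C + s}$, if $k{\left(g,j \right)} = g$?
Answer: $\sqrt{11831} \approx 108.77$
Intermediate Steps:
$C = 2$ ($C = -88 + 3 \cdot 30 = -88 + 90 = 2$)
$s = 11829$ ($s = \left(\left(\left(2887 - 461\right) + 4167\right) + 11607\right) - 6371 = \left(\left(2426 + 4167\right) + 11607\right) - 6371 = \left(6593 + 11607\right) - 6371 = 18200 - 6371 = 11829$)
$\sqrt{C + s} = \sqrt{2 + 11829} = \sqrt{11831}$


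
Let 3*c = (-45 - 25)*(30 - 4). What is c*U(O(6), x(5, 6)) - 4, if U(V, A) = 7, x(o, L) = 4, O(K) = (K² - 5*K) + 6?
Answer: -12752/3 ≈ -4250.7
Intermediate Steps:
O(K) = 6 + K² - 5*K
c = -1820/3 (c = ((-45 - 25)*(30 - 4))/3 = (-70*26)/3 = (⅓)*(-1820) = -1820/3 ≈ -606.67)
c*U(O(6), x(5, 6)) - 4 = -1820/3*7 - 4 = -12740/3 - 4 = -12752/3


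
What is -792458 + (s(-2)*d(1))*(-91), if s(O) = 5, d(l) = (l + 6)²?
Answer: -814753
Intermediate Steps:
d(l) = (6 + l)²
-792458 + (s(-2)*d(1))*(-91) = -792458 + (5*(6 + 1)²)*(-91) = -792458 + (5*7²)*(-91) = -792458 + (5*49)*(-91) = -792458 + 245*(-91) = -792458 - 22295 = -814753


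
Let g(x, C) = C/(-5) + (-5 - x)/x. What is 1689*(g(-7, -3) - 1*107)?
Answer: -6306726/35 ≈ -1.8019e+5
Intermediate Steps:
g(x, C) = -C/5 + (-5 - x)/x (g(x, C) = C*(-⅕) + (-5 - x)/x = -C/5 + (-5 - x)/x)
1689*(g(-7, -3) - 1*107) = 1689*((-1 - 5/(-7) - ⅕*(-3)) - 1*107) = 1689*((-1 - 5*(-⅐) + ⅗) - 107) = 1689*((-1 + 5/7 + ⅗) - 107) = 1689*(11/35 - 107) = 1689*(-3734/35) = -6306726/35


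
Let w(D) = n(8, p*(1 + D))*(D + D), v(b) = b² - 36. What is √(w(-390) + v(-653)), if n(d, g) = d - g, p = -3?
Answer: √1330393 ≈ 1153.4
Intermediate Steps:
v(b) = -36 + b²
w(D) = 2*D*(11 + 3*D) (w(D) = (8 - (-3)*(1 + D))*(D + D) = (8 - (-3 - 3*D))*(2*D) = (8 + (3 + 3*D))*(2*D) = (11 + 3*D)*(2*D) = 2*D*(11 + 3*D))
√(w(-390) + v(-653)) = √(2*(-390)*(11 + 3*(-390)) + (-36 + (-653)²)) = √(2*(-390)*(11 - 1170) + (-36 + 426409)) = √(2*(-390)*(-1159) + 426373) = √(904020 + 426373) = √1330393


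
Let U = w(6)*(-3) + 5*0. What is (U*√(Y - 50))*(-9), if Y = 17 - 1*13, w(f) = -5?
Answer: -135*I*√46 ≈ -915.61*I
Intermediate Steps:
U = 15 (U = -5*(-3) + 5*0 = 15 + 0 = 15)
Y = 4 (Y = 17 - 13 = 4)
(U*√(Y - 50))*(-9) = (15*√(4 - 50))*(-9) = (15*√(-46))*(-9) = (15*(I*√46))*(-9) = (15*I*√46)*(-9) = -135*I*√46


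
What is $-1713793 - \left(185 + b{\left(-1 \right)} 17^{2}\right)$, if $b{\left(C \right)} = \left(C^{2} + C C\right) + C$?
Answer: $-1714267$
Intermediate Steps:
$b{\left(C \right)} = C + 2 C^{2}$ ($b{\left(C \right)} = \left(C^{2} + C^{2}\right) + C = 2 C^{2} + C = C + 2 C^{2}$)
$-1713793 - \left(185 + b{\left(-1 \right)} 17^{2}\right) = -1713793 - \left(185 + - (1 + 2 \left(-1\right)) 17^{2}\right) = -1713793 - \left(185 + - (1 - 2) 289\right) = -1713793 - \left(185 + \left(-1\right) \left(-1\right) 289\right) = -1713793 - \left(185 + 1 \cdot 289\right) = -1713793 - \left(185 + 289\right) = -1713793 - 474 = -1714267$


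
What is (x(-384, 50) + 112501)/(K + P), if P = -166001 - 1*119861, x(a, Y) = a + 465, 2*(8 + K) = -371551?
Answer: -225164/943291 ≈ -0.23870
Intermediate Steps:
K = -371567/2 (K = -8 + (½)*(-371551) = -8 - 371551/2 = -371567/2 ≈ -1.8578e+5)
x(a, Y) = 465 + a
P = -285862 (P = -166001 - 119861 = -285862)
(x(-384, 50) + 112501)/(K + P) = ((465 - 384) + 112501)/(-371567/2 - 285862) = (81 + 112501)/(-943291/2) = 112582*(-2/943291) = -225164/943291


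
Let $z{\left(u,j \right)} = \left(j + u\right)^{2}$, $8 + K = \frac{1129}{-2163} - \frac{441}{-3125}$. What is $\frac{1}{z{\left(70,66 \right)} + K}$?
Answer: $\frac{6759375}{124964750758} \approx 5.409 \cdot 10^{-5}$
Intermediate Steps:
$K = - \frac{56649242}{6759375}$ ($K = -8 + \left(\frac{1129}{-2163} - \frac{441}{-3125}\right) = -8 + \left(1129 \left(- \frac{1}{2163}\right) - - \frac{441}{3125}\right) = -8 + \left(- \frac{1129}{2163} + \frac{441}{3125}\right) = -8 - \frac{2574242}{6759375} = - \frac{56649242}{6759375} \approx -8.3808$)
$\frac{1}{z{\left(70,66 \right)} + K} = \frac{1}{\left(66 + 70\right)^{2} - \frac{56649242}{6759375}} = \frac{1}{136^{2} - \frac{56649242}{6759375}} = \frac{1}{18496 - \frac{56649242}{6759375}} = \frac{1}{\frac{124964750758}{6759375}} = \frac{6759375}{124964750758}$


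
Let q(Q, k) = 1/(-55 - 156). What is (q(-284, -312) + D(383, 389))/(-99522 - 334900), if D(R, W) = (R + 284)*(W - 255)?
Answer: -18858757/91663042 ≈ -0.20574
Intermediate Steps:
q(Q, k) = -1/211 (q(Q, k) = 1/(-211) = -1/211)
D(R, W) = (-255 + W)*(284 + R) (D(R, W) = (284 + R)*(-255 + W) = (-255 + W)*(284 + R))
(q(-284, -312) + D(383, 389))/(-99522 - 334900) = (-1/211 + (-72420 - 255*383 + 284*389 + 383*389))/(-99522 - 334900) = (-1/211 + (-72420 - 97665 + 110476 + 148987))/(-434422) = (-1/211 + 89378)*(-1/434422) = (18858757/211)*(-1/434422) = -18858757/91663042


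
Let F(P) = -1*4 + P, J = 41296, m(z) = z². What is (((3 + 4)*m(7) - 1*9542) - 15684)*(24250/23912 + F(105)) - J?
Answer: -30843057299/11956 ≈ -2.5797e+6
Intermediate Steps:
F(P) = -4 + P
(((3 + 4)*m(7) - 1*9542) - 15684)*(24250/23912 + F(105)) - J = (((3 + 4)*7² - 1*9542) - 15684)*(24250/23912 + (-4 + 105)) - 1*41296 = ((7*49 - 9542) - 15684)*(24250*(1/23912) + 101) - 41296 = ((343 - 9542) - 15684)*(12125/11956 + 101) - 41296 = (-9199 - 15684)*(1219681/11956) - 41296 = -24883*1219681/11956 - 41296 = -30349322323/11956 - 41296 = -30843057299/11956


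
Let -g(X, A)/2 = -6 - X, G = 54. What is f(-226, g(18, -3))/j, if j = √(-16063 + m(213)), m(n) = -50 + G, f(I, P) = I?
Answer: 226*I*√16059/16059 ≈ 1.7834*I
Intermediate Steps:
g(X, A) = 12 + 2*X (g(X, A) = -2*(-6 - X) = 12 + 2*X)
m(n) = 4 (m(n) = -50 + 54 = 4)
j = I*√16059 (j = √(-16063 + 4) = √(-16059) = I*√16059 ≈ 126.72*I)
f(-226, g(18, -3))/j = -226*(-I*√16059/16059) = -(-226)*I*√16059/16059 = 226*I*√16059/16059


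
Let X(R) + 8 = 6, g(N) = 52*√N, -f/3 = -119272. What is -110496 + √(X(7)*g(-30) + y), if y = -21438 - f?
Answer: -110496 + √(-379254 - 104*I*√30) ≈ -1.105e+5 - 615.84*I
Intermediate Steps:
f = 357816 (f = -3*(-119272) = 357816)
y = -379254 (y = -21438 - 1*357816 = -21438 - 357816 = -379254)
X(R) = -2 (X(R) = -8 + 6 = -2)
-110496 + √(X(7)*g(-30) + y) = -110496 + √(-104*√(-30) - 379254) = -110496 + √(-104*I*√30 - 379254) = -110496 + √(-379254 - 104*I*√30)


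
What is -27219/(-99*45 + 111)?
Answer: 9073/1448 ≈ 6.2659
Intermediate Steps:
-27219/(-99*45 + 111) = -27219/(-4455 + 111) = -27219/(-4344) = -27219*(-1/4344) = 9073/1448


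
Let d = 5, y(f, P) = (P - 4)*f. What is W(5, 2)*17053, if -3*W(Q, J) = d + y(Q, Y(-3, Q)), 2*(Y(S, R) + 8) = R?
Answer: 1449505/6 ≈ 2.4158e+5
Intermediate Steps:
Y(S, R) = -8 + R/2
y(f, P) = f*(-4 + P) (y(f, P) = (-4 + P)*f = f*(-4 + P))
W(Q, J) = -5/3 - Q*(-12 + Q/2)/3 (W(Q, J) = -(5 + Q*(-4 + (-8 + Q/2)))/3 = -(5 + Q*(-12 + Q/2))/3 = -5/3 - Q*(-12 + Q/2)/3)
W(5, 2)*17053 = (-5/3 - 1/6*5*(-24 + 5))*17053 = (-5/3 - 1/6*5*(-19))*17053 = (-5/3 + 95/6)*17053 = (85/6)*17053 = 1449505/6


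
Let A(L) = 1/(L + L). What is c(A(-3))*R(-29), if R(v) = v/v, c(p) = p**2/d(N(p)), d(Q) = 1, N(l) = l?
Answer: 1/36 ≈ 0.027778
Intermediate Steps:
A(L) = 1/(2*L)
c(p) = p**2 (c(p) = p**2/1 = p**2*1 = p**2)
R(v) = 1
c(A(-3))*R(-29) = ((1/2)/(-3))**2*1 = ((1/2)*(-1/3))**2*1 = (-1/6)**2*1 = (1/36)*1 = 1/36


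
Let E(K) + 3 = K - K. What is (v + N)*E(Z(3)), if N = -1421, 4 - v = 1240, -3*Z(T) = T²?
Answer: 7971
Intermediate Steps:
Z(T) = -T²/3
v = -1236 (v = 4 - 1*1240 = 4 - 1240 = -1236)
E(K) = -3 (E(K) = -3 + (K - K) = -3 + 0 = -3)
(v + N)*E(Z(3)) = (-1236 - 1421)*(-3) = -2657*(-3) = 7971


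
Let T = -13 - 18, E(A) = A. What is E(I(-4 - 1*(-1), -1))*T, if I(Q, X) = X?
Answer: 31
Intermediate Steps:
T = -31
E(I(-4 - 1*(-1), -1))*T = -1*(-31) = 31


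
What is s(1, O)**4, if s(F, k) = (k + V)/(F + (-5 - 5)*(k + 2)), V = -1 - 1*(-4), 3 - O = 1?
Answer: 625/2313441 ≈ 0.00027016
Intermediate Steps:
O = 2 (O = 3 - 1*1 = 3 - 1 = 2)
V = 3 (V = -1 + 4 = 3)
s(F, k) = (3 + k)/(-20 + F - 10*k) (s(F, k) = (k + 3)/(F + (-5 - 5)*(k + 2)) = (3 + k)/(F - 10*(2 + k)) = (3 + k)/(F + (-20 - 10*k)) = (3 + k)/(-20 + F - 10*k))
s(1, O)**4 = ((-3 - 1*2)/(20 - 1*1 + 10*2))**4 = ((-3 - 2)/(20 - 1 + 20))**4 = (-5/39)**4 = 625/2313441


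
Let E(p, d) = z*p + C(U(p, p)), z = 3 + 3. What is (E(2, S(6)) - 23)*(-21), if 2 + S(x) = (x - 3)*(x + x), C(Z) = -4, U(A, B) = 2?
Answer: 315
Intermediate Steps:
S(x) = -2 + 2*x*(-3 + x) (S(x) = -2 + (x - 3)*(x + x) = -2 + (-3 + x)*(2*x) = -2 + 2*x*(-3 + x))
z = 6
E(p, d) = -4 + 6*p (E(p, d) = 6*p - 4 = -4 + 6*p)
(E(2, S(6)) - 23)*(-21) = ((-4 + 6*2) - 23)*(-21) = ((-4 + 12) - 23)*(-21) = (8 - 23)*(-21) = -15*(-21) = 315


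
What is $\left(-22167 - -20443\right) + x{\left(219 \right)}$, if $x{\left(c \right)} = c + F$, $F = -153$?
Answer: $-1658$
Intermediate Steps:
$x{\left(c \right)} = -153 + c$ ($x{\left(c \right)} = c - 153 = -153 + c$)
$\left(-22167 - -20443\right) + x{\left(219 \right)} = \left(-22167 - -20443\right) + \left(-153 + 219\right) = \left(-22167 + 20443\right) + 66 = -1724 + 66 = -1658$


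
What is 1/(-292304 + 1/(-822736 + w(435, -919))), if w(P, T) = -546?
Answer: -823282/240648621729 ≈ -3.4211e-6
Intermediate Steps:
1/(-292304 + 1/(-822736 + w(435, -919))) = 1/(-292304 + 1/(-822736 - 546)) = 1/(-292304 + 1/(-823282)) = 1/(-292304 - 1/823282) = 1/(-240648621729/823282) = -823282/240648621729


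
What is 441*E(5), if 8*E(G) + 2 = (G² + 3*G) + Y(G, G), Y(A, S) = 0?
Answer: 8379/4 ≈ 2094.8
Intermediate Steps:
E(G) = -¼ + G²/8 + 3*G/8 (E(G) = -¼ + ((G² + 3*G) + 0)/8 = -¼ + (G² + 3*G)/8 = -¼ + (G²/8 + 3*G/8) = -¼ + G²/8 + 3*G/8)
441*E(5) = 441*(-¼ + (⅛)*5² + (3/8)*5) = 441*(-¼ + (⅛)*25 + 15/8) = 441*(-¼ + 25/8 + 15/8) = 441*(19/4) = 8379/4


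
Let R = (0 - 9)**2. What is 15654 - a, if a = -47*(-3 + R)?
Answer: 19320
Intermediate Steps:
R = 81 (R = (-9)**2 = 81)
a = -3666 (a = -47*(-3 + 81) = -47*78 = -3666)
15654 - a = 15654 - 1*(-3666) = 15654 + 3666 = 19320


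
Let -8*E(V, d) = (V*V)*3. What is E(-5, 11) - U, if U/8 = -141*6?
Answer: 54069/8 ≈ 6758.6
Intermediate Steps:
E(V, d) = -3*V**2/8 (E(V, d) = -V*V*3/8 = -V**2*3/8 = -3*V**2/8)
U = -6768 (U = 8*(-141*6) = 8*(-846) = -6768)
E(-5, 11) - U = -3/8*(-5)**2 - 1*(-6768) = -3/8*25 + 6768 = -75/8 + 6768 = 54069/8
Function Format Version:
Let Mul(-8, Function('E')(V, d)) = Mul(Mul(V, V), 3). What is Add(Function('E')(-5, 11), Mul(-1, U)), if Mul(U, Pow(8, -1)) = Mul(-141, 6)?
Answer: Rational(54069, 8) ≈ 6758.6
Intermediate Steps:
Function('E')(V, d) = Mul(Rational(-3, 8), Pow(V, 2)) (Function('E')(V, d) = Mul(Rational(-1, 8), Mul(Mul(V, V), 3)) = Mul(Rational(-1, 8), Mul(Pow(V, 2), 3)) = Mul(Rational(-1, 8), Mul(3, Pow(V, 2))) = Mul(Rational(-3, 8), Pow(V, 2)))
U = -6768 (U = Mul(8, Mul(-141, 6)) = Mul(8, -846) = -6768)
Add(Function('E')(-5, 11), Mul(-1, U)) = Add(Mul(Rational(-3, 8), Pow(-5, 2)), Mul(-1, -6768)) = Add(Mul(Rational(-3, 8), 25), 6768) = Add(Rational(-75, 8), 6768) = Rational(54069, 8)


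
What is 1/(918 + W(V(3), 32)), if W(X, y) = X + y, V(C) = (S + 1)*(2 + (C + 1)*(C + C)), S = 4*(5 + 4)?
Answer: 1/1912 ≈ 0.00052301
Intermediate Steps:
S = 36 (S = 4*9 = 36)
V(C) = 74 + 74*C*(1 + C) (V(C) = (36 + 1)*(2 + (C + 1)*(C + C)) = 37*(2 + (1 + C)*(2*C)) = 37*(2 + 2*C*(1 + C)) = 74 + 74*C*(1 + C))
1/(918 + W(V(3), 32)) = 1/(918 + ((74 + 74*3 + 74*3**2) + 32)) = 1/(918 + ((74 + 222 + 74*9) + 32)) = 1/(918 + ((74 + 222 + 666) + 32)) = 1/(918 + (962 + 32)) = 1/(918 + 994) = 1/1912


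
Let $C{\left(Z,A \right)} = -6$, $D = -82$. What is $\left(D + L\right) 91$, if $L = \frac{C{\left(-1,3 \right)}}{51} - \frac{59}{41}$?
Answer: $- \frac{5299749}{697} \approx -7603.7$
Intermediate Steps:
$L = - \frac{1085}{697}$ ($L = - \frac{6}{51} - \frac{59}{41} = \left(-6\right) \frac{1}{51} - \frac{59}{41} = - \frac{2}{17} - \frac{59}{41} = - \frac{1085}{697} \approx -1.5567$)
$\left(D + L\right) 91 = \left(-82 - \frac{1085}{697}\right) 91 = \left(- \frac{58239}{697}\right) 91 = - \frac{5299749}{697}$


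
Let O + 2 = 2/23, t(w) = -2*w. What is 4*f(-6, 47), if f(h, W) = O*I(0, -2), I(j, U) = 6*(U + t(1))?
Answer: 4224/23 ≈ 183.65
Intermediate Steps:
I(j, U) = -12 + 6*U (I(j, U) = 6*(U - 2*1) = 6*(U - 2) = 6*(-2 + U) = -12 + 6*U)
O = -44/23 (O = -2 + 2/23 = -44/23 ≈ -1.9130)
f(h, W) = 1056/23 (f(h, W) = -44*(-12 + 6*(-2))/23 = -44*(-12 - 12)/23 = -44/23*(-24) = 1056/23)
4*f(-6, 47) = 4*(1056/23) = 4224/23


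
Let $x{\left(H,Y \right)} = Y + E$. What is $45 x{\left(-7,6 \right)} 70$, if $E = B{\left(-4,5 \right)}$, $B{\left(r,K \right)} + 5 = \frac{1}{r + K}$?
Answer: $6300$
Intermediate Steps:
$B{\left(r,K \right)} = -5 + \frac{1}{K + r}$ ($B{\left(r,K \right)} = -5 + \frac{1}{r + K} = -5 + \frac{1}{K + r}$)
$E = -4$ ($E = \frac{1 - 25 - -20}{5 - 4} = \frac{1 - 25 + 20}{1} = 1 \left(-4\right) = -4$)
$x{\left(H,Y \right)} = -4 + Y$ ($x{\left(H,Y \right)} = Y - 4 = -4 + Y$)
$45 x{\left(-7,6 \right)} 70 = 45 \left(-4 + 6\right) 70 = 45 \cdot 2 \cdot 70 = 90 \cdot 70 = 6300$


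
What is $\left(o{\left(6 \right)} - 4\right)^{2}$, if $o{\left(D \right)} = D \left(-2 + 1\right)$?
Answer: $100$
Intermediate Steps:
$o{\left(D \right)} = - D$ ($o{\left(D \right)} = D \left(-1\right) = - D$)
$\left(o{\left(6 \right)} - 4\right)^{2} = \left(\left(-1\right) 6 - 4\right)^{2} = \left(-6 - 4\right)^{2} = \left(-10\right)^{2} = 100$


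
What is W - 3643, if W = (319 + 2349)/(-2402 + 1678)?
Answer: -660050/181 ≈ -3646.7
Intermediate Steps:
W = -667/181 (W = 2668/(-724) = 2668*(-1/724) = -667/181 ≈ -3.6851)
W - 3643 = -667/181 - 3643 = -660050/181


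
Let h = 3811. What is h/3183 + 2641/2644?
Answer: 18482587/8415852 ≈ 2.1962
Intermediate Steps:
h/3183 + 2641/2644 = 3811/3183 + 2641/2644 = 18482587/8415852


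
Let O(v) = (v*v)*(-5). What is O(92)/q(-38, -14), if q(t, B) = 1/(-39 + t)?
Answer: 3258640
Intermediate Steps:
O(v) = -5*v**2 (O(v) = v**2*(-5) = -5*v**2)
O(92)/q(-38, -14) = (-5*92**2)/(1/(-39 - 38)) = (-5*8464)/(1/(-77)) = -42320/(-1/77) = -42320*(-77) = 3258640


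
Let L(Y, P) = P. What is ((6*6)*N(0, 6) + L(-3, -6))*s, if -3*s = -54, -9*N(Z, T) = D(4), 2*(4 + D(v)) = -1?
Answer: 216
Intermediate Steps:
D(v) = -9/2 (D(v) = -4 + (½)*(-1) = -4 - ½ = -9/2)
N(Z, T) = ½ (N(Z, T) = -⅑*(-9/2) = ½)
s = 18 (s = -⅓*(-54) = 18)
((6*6)*N(0, 6) + L(-3, -6))*s = ((6*6)*(½) - 6)*18 = (36*(½) - 6)*18 = (18 - 6)*18 = 12*18 = 216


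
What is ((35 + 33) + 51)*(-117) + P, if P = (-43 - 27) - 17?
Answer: -14010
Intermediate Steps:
P = -87 (P = -70 - 17 = -87)
((35 + 33) + 51)*(-117) + P = ((35 + 33) + 51)*(-117) - 87 = (68 + 51)*(-117) - 87 = 119*(-117) - 87 = -13923 - 87 = -14010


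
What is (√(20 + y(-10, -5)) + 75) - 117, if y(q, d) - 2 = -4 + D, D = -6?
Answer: -42 + 2*√3 ≈ -38.536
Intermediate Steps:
y(q, d) = -8 (y(q, d) = 2 + (-4 - 6) = 2 - 10 = -8)
(√(20 + y(-10, -5)) + 75) - 117 = (√(20 - 8) + 75) - 117 = (√12 + 75) - 117 = (2*√3 + 75) - 117 = (75 + 2*√3) - 117 = -42 + 2*√3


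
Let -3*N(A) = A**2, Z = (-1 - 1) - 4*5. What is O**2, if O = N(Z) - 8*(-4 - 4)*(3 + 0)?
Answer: 8464/9 ≈ 940.44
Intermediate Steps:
Z = -22 (Z = -2 - 20 = -22)
N(A) = -A**2/3
O = 92/3 (O = -1/3*(-22)**2 - 8*(-4 - 4)*(3 + 0) = -1/3*484 - (-64)*3 = -484/3 - 8*(-24) = -484/3 + 192 = 92/3 ≈ 30.667)
O**2 = (92/3)**2 = 8464/9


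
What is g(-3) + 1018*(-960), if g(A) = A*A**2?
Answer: -977307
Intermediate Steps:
g(A) = A**3
g(-3) + 1018*(-960) = (-3)**3 + 1018*(-960) = -27 - 977280 = -977307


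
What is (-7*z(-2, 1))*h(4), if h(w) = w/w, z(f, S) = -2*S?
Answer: 14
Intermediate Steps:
h(w) = 1
(-7*z(-2, 1))*h(4) = -(-14)*1 = -7*(-2)*1 = 14*1 = 14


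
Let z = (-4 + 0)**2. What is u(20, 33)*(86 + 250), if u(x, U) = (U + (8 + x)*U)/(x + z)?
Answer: 8932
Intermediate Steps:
z = 16 (z = (-4)**2 = 16)
u(x, U) = (U + U*(8 + x))/(16 + x) (u(x, U) = (U + (8 + x)*U)/(x + 16) = (U + U*(8 + x))/(16 + x))
u(20, 33)*(86 + 250) = (33*(9 + 20)/(16 + 20))*(86 + 250) = (33*29/36)*336 = (33*(1/36)*29)*336 = (319/12)*336 = 8932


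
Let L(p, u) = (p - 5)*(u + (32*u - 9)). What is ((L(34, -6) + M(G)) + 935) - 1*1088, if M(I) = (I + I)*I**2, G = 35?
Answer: 79594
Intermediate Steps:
L(p, u) = (-9 + 33*u)*(-5 + p) (L(p, u) = (-5 + p)*(u + (-9 + 32*u)) = (-5 + p)*(-9 + 33*u) = (-9 + 33*u)*(-5 + p))
M(I) = 2*I**3 (M(I) = (2*I)*I**2 = 2*I**3)
((L(34, -6) + M(G)) + 935) - 1*1088 = (((45 - 165*(-6) - 9*34 + 33*34*(-6)) + 2*35**3) + 935) - 1*1088 = (((45 + 990 - 306 - 6732) + 2*42875) + 935) - 1088 = ((-6003 + 85750) + 935) - 1088 = (79747 + 935) - 1088 = 80682 - 1088 = 79594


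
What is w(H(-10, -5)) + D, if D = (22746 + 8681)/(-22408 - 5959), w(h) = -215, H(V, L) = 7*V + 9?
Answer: -6130332/28367 ≈ -216.11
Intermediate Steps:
H(V, L) = 9 + 7*V
D = -31427/28367 (D = 31427/(-28367) = 31427*(-1/28367) = -31427/28367 ≈ -1.1079)
w(H(-10, -5)) + D = -215 - 31427/28367 = -6130332/28367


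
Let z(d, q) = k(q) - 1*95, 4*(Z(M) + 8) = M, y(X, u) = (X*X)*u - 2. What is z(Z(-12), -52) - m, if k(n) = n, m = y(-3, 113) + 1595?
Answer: -2757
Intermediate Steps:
y(X, u) = -2 + u*X² (y(X, u) = X²*u - 2 = u*X² - 2 = -2 + u*X²)
Z(M) = -8 + M/4
m = 2610 (m = (-2 + 113*(-3)²) + 1595 = (-2 + 113*9) + 1595 = (-2 + 1017) + 1595 = 1015 + 1595 = 2610)
z(d, q) = -95 + q (z(d, q) = q - 1*95 = q - 95 = -95 + q)
z(Z(-12), -52) - m = (-95 - 52) - 1*2610 = -147 - 2610 = -2757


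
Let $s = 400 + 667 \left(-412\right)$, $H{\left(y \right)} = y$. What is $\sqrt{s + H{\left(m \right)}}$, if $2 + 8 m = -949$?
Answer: $\frac{i \sqrt{4392366}}{4} \approx 523.95 i$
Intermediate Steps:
$m = - \frac{951}{8}$ ($m = - \frac{1}{4} + \frac{1}{8} \left(-949\right) = - \frac{1}{4} - \frac{949}{8} = - \frac{951}{8} \approx -118.88$)
$s = -274404$ ($s = 400 - 274804 = -274404$)
$\sqrt{s + H{\left(m \right)}} = \sqrt{-274404 - \frac{951}{8}} = \sqrt{- \frac{2196183}{8}} = \frac{i \sqrt{4392366}}{4}$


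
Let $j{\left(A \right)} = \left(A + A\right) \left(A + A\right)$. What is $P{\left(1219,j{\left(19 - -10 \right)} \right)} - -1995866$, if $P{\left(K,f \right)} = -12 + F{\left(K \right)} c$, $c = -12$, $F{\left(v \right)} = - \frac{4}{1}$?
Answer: $1995902$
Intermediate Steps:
$F{\left(v \right)} = -4$ ($F{\left(v \right)} = \left(-4\right) 1 = -4$)
$j{\left(A \right)} = 4 A^{2}$ ($j{\left(A \right)} = 2 A 2 A = 4 A^{2}$)
$P{\left(K,f \right)} = 36$ ($P{\left(K,f \right)} = -12 - -48 = -12 + 48 = 36$)
$P{\left(1219,j{\left(19 - -10 \right)} \right)} - -1995866 = 36 - -1995866 = 36 + 1995866 = 1995902$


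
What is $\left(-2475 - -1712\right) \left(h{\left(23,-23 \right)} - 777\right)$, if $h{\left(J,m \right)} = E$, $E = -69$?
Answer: $645498$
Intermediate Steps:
$h{\left(J,m \right)} = -69$
$\left(-2475 - -1712\right) \left(h{\left(23,-23 \right)} - 777\right) = \left(-2475 - -1712\right) \left(-69 - 777\right) = \left(-2475 + 1712\right) \left(-846\right) = \left(-763\right) \left(-846\right) = 645498$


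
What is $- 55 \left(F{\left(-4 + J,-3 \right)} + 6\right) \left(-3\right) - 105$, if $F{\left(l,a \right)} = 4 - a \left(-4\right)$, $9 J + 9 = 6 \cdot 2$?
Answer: $-7035$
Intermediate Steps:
$J = \frac{1}{3}$ ($J = -1 + \frac{6 \cdot 2}{9} = -1 + \frac{1}{9} \cdot 12 = -1 + \frac{4}{3} = \frac{1}{3} \approx 0.33333$)
$F{\left(l,a \right)} = 16 a$ ($F{\left(l,a \right)} = 4 \cdot 4 a = 16 a$)
$- 55 \left(F{\left(-4 + J,-3 \right)} + 6\right) \left(-3\right) - 105 = - 55 \left(16 \left(-3\right) + 6\right) \left(-3\right) - 105 = - 55 \left(-48 + 6\right) \left(-3\right) - 105 = - 55 \left(\left(-42\right) \left(-3\right)\right) - 105 = \left(-55\right) 126 - 105 = -6930 - 105 = -7035$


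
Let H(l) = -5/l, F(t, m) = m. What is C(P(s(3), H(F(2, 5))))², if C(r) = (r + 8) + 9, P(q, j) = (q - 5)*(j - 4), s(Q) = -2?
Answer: 2704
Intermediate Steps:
P(q, j) = (-5 + q)*(-4 + j)
C(r) = 17 + r (C(r) = (8 + r) + 9 = 17 + r)
C(P(s(3), H(F(2, 5))))² = (17 + (20 - (-25)/5 - 4*(-2) - 5/5*(-2)))² = (17 + (20 - (-25)/5 + 8 - 5*⅕*(-2)))² = (17 + (20 - 5*(-1) + 8 - 1*(-2)))² = (17 + (20 + 5 + 8 + 2))² = (17 + 35)² = 52² = 2704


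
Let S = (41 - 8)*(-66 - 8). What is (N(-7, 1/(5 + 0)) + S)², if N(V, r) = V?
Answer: 5997601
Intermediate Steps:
S = -2442 (S = 33*(-74) = -2442)
(N(-7, 1/(5 + 0)) + S)² = (-7 - 2442)² = (-2449)² = 5997601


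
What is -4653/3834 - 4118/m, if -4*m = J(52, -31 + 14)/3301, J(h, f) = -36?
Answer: -1930281107/1278 ≈ -1.5104e+6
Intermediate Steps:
m = 9/3301 (m = -(-9)/3301 = -¼*(-36/3301) = 9/3301 ≈ 0.0027264)
-4653/3834 - 4118/m = -4653/3834 - 4118/9/3301 = -4653*1/3834 - 4118*3301/9 = -517/426 - 13593518/9 = -1930281107/1278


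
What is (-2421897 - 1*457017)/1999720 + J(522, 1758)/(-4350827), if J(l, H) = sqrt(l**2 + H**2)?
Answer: -1439457/999860 - 6*sqrt(93418)/4350827 ≈ -1.4401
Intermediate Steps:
J(l, H) = sqrt(H**2 + l**2)
(-2421897 - 1*457017)/1999720 + J(522, 1758)/(-4350827) = (-2421897 - 1*457017)/1999720 + sqrt(1758**2 + 522**2)/(-4350827) = (-2421897 - 457017)*(1/1999720) + sqrt(3090564 + 272484)*(-1/4350827) = -2878914*1/1999720 + sqrt(3363048)*(-1/4350827) = -1439457/999860 + (6*sqrt(93418))*(-1/4350827) = -1439457/999860 - 6*sqrt(93418)/4350827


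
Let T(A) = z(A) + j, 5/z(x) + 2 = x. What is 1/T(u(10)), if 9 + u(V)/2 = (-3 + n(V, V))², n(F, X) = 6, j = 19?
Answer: 2/33 ≈ 0.060606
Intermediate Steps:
z(x) = 5/(-2 + x)
u(V) = 0 (u(V) = -18 + 2*(-3 + 6)² = -18 + 2*3² = -18 + 2*9 = -18 + 18 = 0)
T(A) = 19 + 5/(-2 + A) (T(A) = 5/(-2 + A) + 19 = 19 + 5/(-2 + A))
1/T(u(10)) = 1/((-33 + 19*0)/(-2 + 0)) = 1/((-33 + 0)/(-2)) = 1/(-½*(-33)) = 1/(33/2) = 2/33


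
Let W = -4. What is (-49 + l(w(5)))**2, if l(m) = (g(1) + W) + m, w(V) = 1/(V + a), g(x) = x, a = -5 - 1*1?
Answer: 2809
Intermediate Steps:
a = -6 (a = -5 - 1 = -6)
w(V) = 1/(-6 + V) (w(V) = 1/(V - 6) = 1/(-6 + V))
l(m) = -3 + m (l(m) = (1 - 4) + m = -3 + m)
(-49 + l(w(5)))**2 = (-49 + (-3 + 1/(-6 + 5)))**2 = (-49 + (-3 + 1/(-1)))**2 = (-49 + (-3 - 1))**2 = (-49 - 4)**2 = (-53)**2 = 2809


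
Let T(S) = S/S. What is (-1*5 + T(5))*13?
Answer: -52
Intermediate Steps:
T(S) = 1
(-1*5 + T(5))*13 = (-1*5 + 1)*13 = (-5 + 1)*13 = -4*13 = -52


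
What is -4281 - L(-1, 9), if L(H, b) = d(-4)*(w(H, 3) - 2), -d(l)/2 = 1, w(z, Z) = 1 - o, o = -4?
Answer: -4275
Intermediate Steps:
w(z, Z) = 5 (w(z, Z) = 1 - 1*(-4) = 1 + 4 = 5)
d(l) = -2 (d(l) = -2*1 = -2)
L(H, b) = -6 (L(H, b) = -2*(5 - 2) = -2*3 = -6)
-4281 - L(-1, 9) = -4281 - 1*(-6) = -4281 + 6 = -4275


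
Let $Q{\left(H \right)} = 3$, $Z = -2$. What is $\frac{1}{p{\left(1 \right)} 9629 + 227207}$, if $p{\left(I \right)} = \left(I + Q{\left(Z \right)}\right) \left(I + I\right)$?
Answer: $\frac{1}{304239} \approx 3.2869 \cdot 10^{-6}$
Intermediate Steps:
$p{\left(I \right)} = 2 I \left(3 + I\right)$ ($p{\left(I \right)} = \left(I + 3\right) \left(I + I\right) = \left(3 + I\right) 2 I = 2 I \left(3 + I\right)$)
$\frac{1}{p{\left(1 \right)} 9629 + 227207} = \frac{1}{2 \cdot 1 \left(3 + 1\right) 9629 + 227207} = \frac{1}{2 \cdot 1 \cdot 4 \cdot 9629 + 227207} = \frac{1}{8 \cdot 9629 + 227207} = \frac{1}{77032 + 227207} = \frac{1}{304239}$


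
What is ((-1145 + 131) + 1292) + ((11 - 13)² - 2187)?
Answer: -1905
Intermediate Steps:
((-1145 + 131) + 1292) + ((11 - 13)² - 2187) = (-1014 + 1292) + ((-2)² - 2187) = 278 + (4 - 2187) = 278 - 2183 = -1905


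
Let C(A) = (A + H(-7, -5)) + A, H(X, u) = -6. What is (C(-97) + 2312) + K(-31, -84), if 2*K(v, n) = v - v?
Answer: 2112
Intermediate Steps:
K(v, n) = 0 (K(v, n) = (v - v)/2 = (1/2)*0 = 0)
C(A) = -6 + 2*A (C(A) = (A - 6) + A = (-6 + A) + A = -6 + 2*A)
(C(-97) + 2312) + K(-31, -84) = ((-6 + 2*(-97)) + 2312) + 0 = ((-6 - 194) + 2312) + 0 = (-200 + 2312) + 0 = 2112 + 0 = 2112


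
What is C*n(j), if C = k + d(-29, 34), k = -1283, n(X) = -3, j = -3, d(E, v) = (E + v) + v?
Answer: 3732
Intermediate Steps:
d(E, v) = E + 2*v
C = -1244 (C = -1283 + (-29 + 2*34) = -1283 + (-29 + 68) = -1283 + 39 = -1244)
C*n(j) = -1244*(-3) = 3732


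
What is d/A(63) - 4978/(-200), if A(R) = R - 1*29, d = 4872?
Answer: 285913/1700 ≈ 168.18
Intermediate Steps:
A(R) = -29 + R (A(R) = R - 29 = -29 + R)
d/A(63) - 4978/(-200) = 4872/(-29 + 63) - 4978/(-200) = 4872/34 - 4978*(-1/200) = 4872*(1/34) + 2489/100 = 2436/17 + 2489/100 = 285913/1700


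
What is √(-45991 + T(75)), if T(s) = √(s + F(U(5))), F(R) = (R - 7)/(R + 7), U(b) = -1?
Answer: √(-413919 + 3*√663)/3 ≈ 214.44*I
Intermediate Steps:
F(R) = (-7 + R)/(7 + R)
T(s) = √(-4/3 + s) (T(s) = √(s + (-7 - 1)/(7 - 1)) = √(s - 8/6) = √(s + (⅙)*(-8)) = √(s - 4/3) = √(-4/3 + s))
√(-45991 + T(75)) = √(-45991 + √(-12 + 9*75)/3) = √(-45991 + √(-12 + 675)/3) = √(-45991 + √663/3)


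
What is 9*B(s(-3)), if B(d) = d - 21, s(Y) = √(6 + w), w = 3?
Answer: -162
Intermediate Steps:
s(Y) = 3 (s(Y) = √(6 + 3) = √9 = 3)
B(d) = -21 + d
9*B(s(-3)) = 9*(-21 + 3) = 9*(-18) = -162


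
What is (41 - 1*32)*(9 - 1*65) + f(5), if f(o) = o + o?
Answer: -494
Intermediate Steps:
f(o) = 2*o
(41 - 1*32)*(9 - 1*65) + f(5) = (41 - 1*32)*(9 - 1*65) + 2*5 = (41 - 32)*(9 - 65) + 10 = 9*(-56) + 10 = -504 + 10 = -494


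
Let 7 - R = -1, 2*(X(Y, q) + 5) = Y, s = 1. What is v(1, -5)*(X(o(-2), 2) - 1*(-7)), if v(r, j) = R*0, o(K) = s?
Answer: 0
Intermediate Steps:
o(K) = 1
X(Y, q) = -5 + Y/2
R = 8 (R = 7 - 1*(-1) = 7 + 1 = 8)
v(r, j) = 0 (v(r, j) = 8*0 = 0)
v(1, -5)*(X(o(-2), 2) - 1*(-7)) = 0*((-5 + (½)*1) - 1*(-7)) = 0*((-5 + ½) + 7) = 0*(-9/2 + 7) = 0*(5/2) = 0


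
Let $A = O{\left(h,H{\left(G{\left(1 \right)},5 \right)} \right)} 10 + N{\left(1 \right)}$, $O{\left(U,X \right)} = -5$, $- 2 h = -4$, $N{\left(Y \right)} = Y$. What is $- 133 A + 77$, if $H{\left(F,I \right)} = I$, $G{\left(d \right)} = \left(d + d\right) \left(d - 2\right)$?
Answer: $6594$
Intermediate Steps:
$G{\left(d \right)} = 2 d \left(-2 + d\right)$
$h = 2$ ($h = \left(- \frac{1}{2}\right) \left(-4\right) = 2$)
$A = -49$ ($A = \left(-5\right) 10 + 1 = -50 + 1 = -49$)
$- 133 A + 77 = \left(-133\right) \left(-49\right) + 77 = 6517 + 77 = 6594$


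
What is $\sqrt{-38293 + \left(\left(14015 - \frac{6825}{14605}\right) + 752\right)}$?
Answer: $\frac{i \sqrt{200733488931}}{2921} \approx 153.38 i$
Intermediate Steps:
$\sqrt{-38293 + \left(\left(14015 - \frac{6825}{14605}\right) + 752\right)} = \sqrt{-38293 + \left(\left(14015 - \frac{1365}{2921}\right) + 752\right)} = \sqrt{-38293 + \left(\frac{40936450}{2921} + 752\right)} = \sqrt{-38293 + \frac{43133042}{2921}} = \sqrt{- \frac{68720811}{2921}} = \frac{i \sqrt{200733488931}}{2921}$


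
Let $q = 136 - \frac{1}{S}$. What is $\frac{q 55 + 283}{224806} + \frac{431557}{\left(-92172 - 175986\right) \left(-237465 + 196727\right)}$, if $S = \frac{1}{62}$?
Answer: $\frac{23825074446077}{1227915168551412} \approx 0.019403$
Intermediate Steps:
$S = \frac{1}{62} \approx 0.016129$
$q = 74$ ($q = 136 - \frac{1}{\frac{1}{62}} = 136 - 62 = 74$)
$\frac{q 55 + 283}{224806} + \frac{431557}{\left(-92172 - 175986\right) \left(-237465 + 196727\right)} = \frac{74 \cdot 55 + 283}{224806} + \frac{431557}{\left(-92172 - 175986\right) \left(-237465 + 196727\right)} = \left(4070 + 283\right) \frac{1}{224806} + \frac{431557}{\left(-268158\right) \left(-40738\right)} = 4353 \cdot \frac{1}{224806} + \frac{431557}{10924220604} = \frac{4353}{224806} + 431557 \cdot \frac{1}{10924220604} = \frac{4353}{224806} + \frac{431557}{10924220604} = \frac{23825074446077}{1227915168551412}$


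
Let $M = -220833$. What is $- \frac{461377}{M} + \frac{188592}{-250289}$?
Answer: $\frac{73830250817}{55272070737} \approx 1.3358$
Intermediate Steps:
$- \frac{461377}{M} + \frac{188592}{-250289} = - \frac{461377}{-220833} + \frac{188592}{-250289} = \left(-461377\right) \left(- \frac{1}{220833}\right) + 188592 \left(- \frac{1}{250289}\right) = \frac{461377}{220833} - \frac{188592}{250289} = \frac{73830250817}{55272070737}$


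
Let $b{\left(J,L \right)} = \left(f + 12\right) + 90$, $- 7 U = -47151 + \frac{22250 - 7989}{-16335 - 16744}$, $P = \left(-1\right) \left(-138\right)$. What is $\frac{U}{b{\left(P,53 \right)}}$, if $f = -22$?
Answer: $\frac{155972219}{1852424} \approx 84.199$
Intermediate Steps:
$P = 138$
$U = \frac{1559722190}{231553}$ ($U = - \frac{-47151 + \frac{22250 - 7989}{-16335 - 16744}}{7} = - \frac{-47151 + \frac{14261}{-33079}}{7} = - \frac{-47151 + 14261 \left(- \frac{1}{33079}\right)}{7} = - \frac{-47151 - \frac{14261}{33079}}{7} = \left(- \frac{1}{7}\right) \left(- \frac{1559722190}{33079}\right) = \frac{1559722190}{231553} \approx 6735.9$)
$b{\left(J,L \right)} = 80$ ($b{\left(J,L \right)} = \left(-22 + 12\right) + 90 = -10 + 90 = 80$)
$\frac{U}{b{\left(P,53 \right)}} = \frac{1559722190}{231553 \cdot 80} = \frac{1559722190}{231553} \cdot \frac{1}{80} = \frac{155972219}{1852424}$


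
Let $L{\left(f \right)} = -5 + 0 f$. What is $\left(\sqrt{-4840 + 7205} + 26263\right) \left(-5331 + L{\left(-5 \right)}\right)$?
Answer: $-140139368 - 5336 \sqrt{2365} \approx -1.404 \cdot 10^{8}$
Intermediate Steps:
$L{\left(f \right)} = -5$ ($L{\left(f \right)} = -5 + 0 = -5$)
$\left(\sqrt{-4840 + 7205} + 26263\right) \left(-5331 + L{\left(-5 \right)}\right) = \left(\sqrt{-4840 + 7205} + 26263\right) \left(-5331 - 5\right) = \left(\sqrt{2365} + 26263\right) \left(-5336\right) = \left(26263 + \sqrt{2365}\right) \left(-5336\right) = -140139368 - 5336 \sqrt{2365}$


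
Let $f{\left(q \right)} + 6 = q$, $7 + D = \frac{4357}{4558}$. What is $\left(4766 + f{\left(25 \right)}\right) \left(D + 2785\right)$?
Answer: $\frac{60609111585}{4558} \approx 1.3297 \cdot 10^{7}$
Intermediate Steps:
$D = - \frac{27549}{4558}$ ($D = -7 + \frac{4357}{4558} = - \frac{27549}{4558} \approx -6.0441$)
$f{\left(q \right)} = -6 + q$
$\left(4766 + f{\left(25 \right)}\right) \left(D + 2785\right) = \left(4766 + \left(-6 + 25\right)\right) \left(- \frac{27549}{4558} + 2785\right) = \left(4766 + 19\right) \frac{12666481}{4558} = 4785 \cdot \frac{12666481}{4558} = \frac{60609111585}{4558}$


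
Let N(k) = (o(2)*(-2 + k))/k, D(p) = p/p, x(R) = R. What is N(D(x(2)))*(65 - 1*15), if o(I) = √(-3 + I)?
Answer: -50*I ≈ -50.0*I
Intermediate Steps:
D(p) = 1
N(k) = I*(-2 + k)/k (N(k) = (√(-3 + 2)*(-2 + k))/k = (√(-1)*(-2 + k))/k = (I*(-2 + k))/k = I*(-2 + k)/k)
N(D(x(2)))*(65 - 1*15) = (I*(-2 + 1)/1)*(65 - 1*15) = (I*1*(-1))*(65 - 15) = -I*50 = -50*I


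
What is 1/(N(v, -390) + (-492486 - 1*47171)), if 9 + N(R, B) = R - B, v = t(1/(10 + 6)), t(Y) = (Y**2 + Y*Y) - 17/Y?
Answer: -128/69062143 ≈ -1.8534e-6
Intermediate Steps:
t(Y) = -17/Y + 2*Y**2 (t(Y) = (Y**2 + Y**2) - 17/Y = 2*Y**2 - 17/Y = -17/Y + 2*Y**2)
v = -34815/128 (v = (-17 + 2*(1/(10 + 6))**3)/(1/(10 + 6)) = (-17 + 2*(1/16)**3)/(1/16) = 16*(-17 + 2*(1/4096)) = 16*(-17 + 1/2048) = 16*(-34815/2048) = -34815/128 ≈ -271.99)
N(R, B) = -9 + R - B (N(R, B) = -9 + (R - B) = -9 + R - B)
1/(N(v, -390) + (-492486 - 1*47171)) = 1/((-9 - 34815/128 - 1*(-390)) + (-492486 - 1*47171)) = 1/((-9 - 34815/128 + 390) + (-492486 - 47171)) = 1/(13953/128 - 539657) = 1/(-69062143/128) = -128/69062143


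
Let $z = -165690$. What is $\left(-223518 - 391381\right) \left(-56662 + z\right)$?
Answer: $136724022448$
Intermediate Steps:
$\left(-223518 - 391381\right) \left(-56662 + z\right) = \left(-223518 - 391381\right) \left(-56662 - 165690\right) = \left(-614899\right) \left(-222352\right) = 136724022448$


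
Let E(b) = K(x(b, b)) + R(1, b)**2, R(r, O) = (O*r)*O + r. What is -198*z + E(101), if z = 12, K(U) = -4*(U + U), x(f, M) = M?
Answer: 104077620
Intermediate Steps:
K(U) = -8*U
R(r, O) = r + r*O**2 (R(r, O) = r*O**2 + r = r + r*O**2)
E(b) = (1 + b**2)**2 - 8*b (E(b) = -8*b + (1*(1 + b**2))**2 = -8*b + (1 + b**2)**2 = (1 + b**2)**2 - 8*b)
-198*z + E(101) = -198*12 + ((1 + 101**2)**2 - 8*101) = -2376 + ((1 + 10201)**2 - 808) = -2376 + (10202**2 - 808) = -2376 + (104080804 - 808) = -2376 + 104079996 = 104077620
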